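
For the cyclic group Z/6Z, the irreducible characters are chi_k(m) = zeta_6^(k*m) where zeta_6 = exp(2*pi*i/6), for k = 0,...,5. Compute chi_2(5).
chi_2(5) = zeta_6^10 = exp(-2*I*pi/3)

Argument: chi_2(5) = zeta_6^(2*5) = zeta_6^10. Since zeta_6^6 = 1, this equals zeta_6^4 = exp(2*pi*i*4/6) = exp(-2*I*pi/3).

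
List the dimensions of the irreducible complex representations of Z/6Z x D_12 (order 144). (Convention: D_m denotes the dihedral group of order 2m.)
Dimensions: 1, 1, 1, 1, 1, 1, 1, 1, 1, 1, 1, 1, 1, 1, 1, 1, 1, 1, 1, 1, 1, 1, 1, 1, 2, 2, 2, 2, 2, 2, 2, 2, 2, 2, 2, 2, 2, 2, 2, 2, 2, 2, 2, 2, 2, 2, 2, 2, 2, 2, 2, 2, 2, 2

Reasoning: There are 54 irreducibles (= number of conjugacy classes). Their dimensions d_i satisfy sum d_i^2 = |G| = 144: 1 + 1 + 1 + 1 + 1 + 1 + 1 + 1 + 1 + 1 + 1 + 1 + 1 + 1 + 1 + 1 + 1 + 1 + 1 + 1 + 1 + 1 + 1 + 1 + 4 + 4 + 4 + 4 + 4 + 4 + 4 + 4 + 4 + 4 + 4 + 4 + 4 + 4 + 4 + 4 + 4 + 4 + 4 + 4 + 4 + 4 + 4 + 4 + 4 + 4 + 4 + 4 + 4 + 4 = 144. (For the product with Z/6Z: each of the 6 1-dim characters of Z/6Z tensors with each irrep of D_12, giving 6 copies of each D_12-dimension.)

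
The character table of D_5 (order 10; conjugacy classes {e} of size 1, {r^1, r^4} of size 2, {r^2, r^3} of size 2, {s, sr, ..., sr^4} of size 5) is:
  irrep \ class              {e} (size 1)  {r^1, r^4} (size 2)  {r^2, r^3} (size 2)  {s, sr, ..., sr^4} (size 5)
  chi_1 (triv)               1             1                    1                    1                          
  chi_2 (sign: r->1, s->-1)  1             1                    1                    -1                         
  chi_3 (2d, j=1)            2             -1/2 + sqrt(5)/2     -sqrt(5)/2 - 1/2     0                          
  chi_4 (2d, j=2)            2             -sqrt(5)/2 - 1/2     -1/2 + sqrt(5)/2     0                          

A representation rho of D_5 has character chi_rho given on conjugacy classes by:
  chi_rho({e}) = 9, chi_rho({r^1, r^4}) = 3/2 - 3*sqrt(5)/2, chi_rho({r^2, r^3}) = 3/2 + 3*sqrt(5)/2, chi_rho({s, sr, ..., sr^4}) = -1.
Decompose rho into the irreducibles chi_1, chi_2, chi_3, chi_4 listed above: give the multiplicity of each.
Multiplicities: chi_1: 1, chi_2: 2, chi_3: 0, chi_4: 3.

Details: Use <chi_rho, chi> = (1/|G|) sum_C |C| * chi_rho(C) * conj(chi(C)) with |G| = 10 for each irreducible chi in the table:
  <chi_rho, chi_1> = (1/10)[1*(9)*conj(1) + 2*(3/2 - 3*sqrt(5)/2)*conj(1) + 2*(3/2 + 3*sqrt(5)/2)*conj(1) + 5*(-1)*conj(1)]
      = (1/10)[(9) + (3 - 3*sqrt(5)) + (3 + 3*sqrt(5)) + (-5)] = 10/10 = 1
  <chi_rho, chi_2> = (1/10)[1*(9)*conj(1) + 2*(3/2 - 3*sqrt(5)/2)*conj(1) + 2*(3/2 + 3*sqrt(5)/2)*conj(1) + 5*(-1)*conj(-1)]
      = (1/10)[(9) + (3 - 3*sqrt(5)) + (3 + 3*sqrt(5)) + (5)] = 20/10 = 2
  <chi_rho, chi_3> = (1/10)[1*(9)*conj(2) + 2*(3/2 - 3*sqrt(5)/2)*conj(-1/2 + sqrt(5)/2) + 2*(3/2 + 3*sqrt(5)/2)*conj(-sqrt(5)/2 - 1/2) + 5*(-1)*conj(0)]
      = (1/10)[(18) + (-9 + 3*sqrt(5)) + (-9 - 3*sqrt(5)) + (0)] = 0/10 = 0
  <chi_rho, chi_4> = (1/10)[1*(9)*conj(2) + 2*(3/2 - 3*sqrt(5)/2)*conj(-sqrt(5)/2 - 1/2) + 2*(3/2 + 3*sqrt(5)/2)*conj(-1/2 + sqrt(5)/2) + 5*(-1)*conj(0)]
      = (1/10)[(18) + (6) + (6) + (0)] = 30/10 = 3
Dimension check: dim(rho) = sum (mult * dim) = 1*1 + 2*1 + 0*2 + 3*2 = 9 = chi_rho(e) = 9.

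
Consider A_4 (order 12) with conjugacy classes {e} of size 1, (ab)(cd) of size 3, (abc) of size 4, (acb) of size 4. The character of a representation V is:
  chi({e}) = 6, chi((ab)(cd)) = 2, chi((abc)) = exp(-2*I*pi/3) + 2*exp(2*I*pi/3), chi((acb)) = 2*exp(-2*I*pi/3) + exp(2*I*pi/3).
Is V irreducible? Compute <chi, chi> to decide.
Not irreducible (reducible): <chi, chi> = 6 > 1.

Solution. <chi, chi> = (1/|G|) sum_C |C| * |chi(C)|^2 = (1/12)[1*|6|^2 + 3*|2|^2 + 4*|exp(-2*I*pi/3) + 2*exp(2*I*pi/3)|^2 + 4*|2*exp(-2*I*pi/3) + exp(2*I*pi/3)|^2]
  = (1/12)[(36) + (12) + (12) + (12)] = 72/12 = 6.
(Exp terms are combined using exp(i*s)*conj(exp(i*t)) = exp(i*(s-t)), and sums of them are collapsed using the identity that for every m > 1 the m distinct m-th roots of unity sum to 0, e.g. 1 + exp(2*I*pi/3) + exp(-2*I*pi/3) = 0.)
A character is irreducible iff <chi, chi> = 1, so this representation is reducible.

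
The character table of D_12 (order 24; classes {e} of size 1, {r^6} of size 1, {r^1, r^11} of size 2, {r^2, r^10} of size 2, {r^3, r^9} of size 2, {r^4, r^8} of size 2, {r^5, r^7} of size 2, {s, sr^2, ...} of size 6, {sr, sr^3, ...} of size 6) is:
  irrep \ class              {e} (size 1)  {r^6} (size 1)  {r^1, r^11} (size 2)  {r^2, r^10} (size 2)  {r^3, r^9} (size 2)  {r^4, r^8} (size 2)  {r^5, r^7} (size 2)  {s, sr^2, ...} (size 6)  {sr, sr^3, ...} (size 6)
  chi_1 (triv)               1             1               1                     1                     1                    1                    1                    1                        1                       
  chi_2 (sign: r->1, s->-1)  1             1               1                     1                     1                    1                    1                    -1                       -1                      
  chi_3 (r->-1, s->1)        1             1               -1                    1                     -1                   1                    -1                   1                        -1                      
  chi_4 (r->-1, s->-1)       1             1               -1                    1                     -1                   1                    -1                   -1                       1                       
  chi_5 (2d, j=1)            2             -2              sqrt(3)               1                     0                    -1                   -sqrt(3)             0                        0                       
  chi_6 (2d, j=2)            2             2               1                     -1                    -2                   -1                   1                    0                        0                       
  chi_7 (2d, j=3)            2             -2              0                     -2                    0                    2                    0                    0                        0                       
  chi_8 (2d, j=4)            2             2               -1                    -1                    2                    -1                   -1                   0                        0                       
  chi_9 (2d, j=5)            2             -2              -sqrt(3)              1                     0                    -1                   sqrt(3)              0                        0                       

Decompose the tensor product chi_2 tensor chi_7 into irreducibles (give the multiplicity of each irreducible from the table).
chi_2 tensor chi_7 = chi_7 (all other irreducibles have multiplicity 0).

Derivation: The character of a tensor product is the pointwise product (chi_2 * chi_7)(C) = chi_2(C) * chi_7(C):
  {e}: (1)*(2), {r^6}: (1)*(-2), {r^1, r^11}: (1)*(0), {r^2, r^10}: (1)*(-2), {r^3, r^9}: (1)*(0), {r^4, r^8}: (1)*(2), {r^5, r^7}: (1)*(0), {s, sr^2, ...}: (-1)*(0), {sr, sr^3, ...}: (-1)*(0)
so (chi_2 * chi_7) takes values
  {e} -> 2, {r^6} -> -2, {r^1, r^11} -> 0, {r^2, r^10} -> -2, {r^3, r^9} -> 0, {r^4, r^8} -> 2, {r^5, r^7} -> 0, {s, sr^2, ...} -> 0, {sr, sr^3, ...} -> 0.
Now take the inner product of this character with each irreducible chi from the table, <chi_2*chi_7, chi> = (1/24) sum_C |C| (chi_2*chi_7)(C) conj(chi(C)):
  <chi_2*chi_7, chi_1> = (1/24)[1*(2)*conj(1) + 1*(-2)*conj(1) + 2*(0)*conj(1) + 2*(-2)*conj(1) + 2*(0)*conj(1) + 2*(2)*conj(1) + 2*(0)*conj(1) + 6*(0)*conj(1) + 6*(0)*conj(1)]
      = (1/24)[(2) + (-2) + (0) + (-4) + (0) + (4) + (0) + (0) + (0)] = 0/24 = 0
  <chi_2*chi_7, chi_2> = (1/24)[1*(2)*conj(1) + 1*(-2)*conj(1) + 2*(0)*conj(1) + 2*(-2)*conj(1) + 2*(0)*conj(1) + 2*(2)*conj(1) + 2*(0)*conj(1) + 6*(0)*conj(-1) + 6*(0)*conj(-1)]
      = (1/24)[(2) + (-2) + (0) + (-4) + (0) + (4) + (0) + (0) + (0)] = 0/24 = 0
  <chi_2*chi_7, chi_3> = (1/24)[1*(2)*conj(1) + 1*(-2)*conj(1) + 2*(0)*conj(-1) + 2*(-2)*conj(1) + 2*(0)*conj(-1) + 2*(2)*conj(1) + 2*(0)*conj(-1) + 6*(0)*conj(1) + 6*(0)*conj(-1)]
      = (1/24)[(2) + (-2) + (0) + (-4) + (0) + (4) + (0) + (0) + (0)] = 0/24 = 0
  <chi_2*chi_7, chi_4> = (1/24)[1*(2)*conj(1) + 1*(-2)*conj(1) + 2*(0)*conj(-1) + 2*(-2)*conj(1) + 2*(0)*conj(-1) + 2*(2)*conj(1) + 2*(0)*conj(-1) + 6*(0)*conj(-1) + 6*(0)*conj(1)]
      = (1/24)[(2) + (-2) + (0) + (-4) + (0) + (4) + (0) + (0) + (0)] = 0/24 = 0
  <chi_2*chi_7, chi_5> = (1/24)[1*(2)*conj(2) + 1*(-2)*conj(-2) + 2*(0)*conj(sqrt(3)) + 2*(-2)*conj(1) + 2*(0)*conj(0) + 2*(2)*conj(-1) + 2*(0)*conj(-sqrt(3)) + 6*(0)*conj(0) + 6*(0)*conj(0)]
      = (1/24)[(4) + (4) + (0) + (-4) + (0) + (-4) + (0) + (0) + (0)] = 0/24 = 0
  <chi_2*chi_7, chi_6> = (1/24)[1*(2)*conj(2) + 1*(-2)*conj(2) + 2*(0)*conj(1) + 2*(-2)*conj(-1) + 2*(0)*conj(-2) + 2*(2)*conj(-1) + 2*(0)*conj(1) + 6*(0)*conj(0) + 6*(0)*conj(0)]
      = (1/24)[(4) + (-4) + (0) + (4) + (0) + (-4) + (0) + (0) + (0)] = 0/24 = 0
  <chi_2*chi_7, chi_7> = (1/24)[1*(2)*conj(2) + 1*(-2)*conj(-2) + 2*(0)*conj(0) + 2*(-2)*conj(-2) + 2*(0)*conj(0) + 2*(2)*conj(2) + 2*(0)*conj(0) + 6*(0)*conj(0) + 6*(0)*conj(0)]
      = (1/24)[(4) + (4) + (0) + (8) + (0) + (8) + (0) + (0) + (0)] = 24/24 = 1
  <chi_2*chi_7, chi_8> = (1/24)[1*(2)*conj(2) + 1*(-2)*conj(2) + 2*(0)*conj(-1) + 2*(-2)*conj(-1) + 2*(0)*conj(2) + 2*(2)*conj(-1) + 2*(0)*conj(-1) + 6*(0)*conj(0) + 6*(0)*conj(0)]
      = (1/24)[(4) + (-4) + (0) + (4) + (0) + (-4) + (0) + (0) + (0)] = 0/24 = 0
  <chi_2*chi_7, chi_9> = (1/24)[1*(2)*conj(2) + 1*(-2)*conj(-2) + 2*(0)*conj(-sqrt(3)) + 2*(-2)*conj(1) + 2*(0)*conj(0) + 2*(2)*conj(-1) + 2*(0)*conj(sqrt(3)) + 6*(0)*conj(0) + 6*(0)*conj(0)]
      = (1/24)[(4) + (4) + (0) + (-4) + (0) + (-4) + (0) + (0) + (0)] = 0/24 = 0
Hence the multiplicities are chi_7: 1. Dimension check: dim(chi_2)*dim(chi_7) = 1*2 = 2 and sum (mult * dim) = 1*2 = 2.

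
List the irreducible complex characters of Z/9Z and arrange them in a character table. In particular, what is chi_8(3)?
Character table of Z/9Z (irreps indexed chi_0,...,chi_8 with chi_k(m) = zeta_9^(k*m), zeta_9 = exp(2*pi*i/9)):
  irrep \ class  {0} (size 1)  {1} (size 1)    {2} (size 1)    {3} (size 1)    {4} (size 1)    {5} (size 1)    {6} (size 1)    {7} (size 1)    {8} (size 1)  
  chi_0          1             1               1               1               1               1               1               1               1             
  chi_1          1             exp(2*I*pi/9)   exp(4*I*pi/9)   exp(2*I*pi/3)   exp(8*I*pi/9)   exp(-8*I*pi/9)  exp(-2*I*pi/3)  exp(-4*I*pi/9)  exp(-2*I*pi/9)
  chi_2          1             exp(4*I*pi/9)   exp(8*I*pi/9)   exp(-2*I*pi/3)  exp(-2*I*pi/9)  exp(2*I*pi/9)   exp(2*I*pi/3)   exp(-8*I*pi/9)  exp(-4*I*pi/9)
  chi_3          1             exp(2*I*pi/3)   exp(-2*I*pi/3)  1               exp(2*I*pi/3)   exp(-2*I*pi/3)  1               exp(2*I*pi/3)   exp(-2*I*pi/3)
  chi_4          1             exp(8*I*pi/9)   exp(-2*I*pi/9)  exp(2*I*pi/3)   exp(-4*I*pi/9)  exp(4*I*pi/9)   exp(-2*I*pi/3)  exp(2*I*pi/9)   exp(-8*I*pi/9)
  chi_5          1             exp(-8*I*pi/9)  exp(2*I*pi/9)   exp(-2*I*pi/3)  exp(4*I*pi/9)   exp(-4*I*pi/9)  exp(2*I*pi/3)   exp(-2*I*pi/9)  exp(8*I*pi/9) 
  chi_6          1             exp(-2*I*pi/3)  exp(2*I*pi/3)   1               exp(-2*I*pi/3)  exp(2*I*pi/3)   1               exp(-2*I*pi/3)  exp(2*I*pi/3) 
  chi_7          1             exp(-4*I*pi/9)  exp(-8*I*pi/9)  exp(2*I*pi/3)   exp(2*I*pi/9)   exp(-2*I*pi/9)  exp(-2*I*pi/3)  exp(8*I*pi/9)   exp(4*I*pi/9) 
  chi_8          1             exp(-2*I*pi/9)  exp(-4*I*pi/9)  exp(-2*I*pi/3)  exp(-8*I*pi/9)  exp(8*I*pi/9)   exp(2*I*pi/3)   exp(4*I*pi/9)   exp(2*I*pi/9) 

Spot check: chi_8(3) = zeta_9^(8*3) = zeta_9^24 = exp(-2*I*pi/3).

Z/9Z is abelian, so all 9 irreducible complex representations are 1-dimensional. They are given by chi_k(m) = zeta_9^(k*m) for k = 0,...,8. Row orthogonality: sum_m chi_k(m) conj(chi_l(m)) = 9 * [k = l].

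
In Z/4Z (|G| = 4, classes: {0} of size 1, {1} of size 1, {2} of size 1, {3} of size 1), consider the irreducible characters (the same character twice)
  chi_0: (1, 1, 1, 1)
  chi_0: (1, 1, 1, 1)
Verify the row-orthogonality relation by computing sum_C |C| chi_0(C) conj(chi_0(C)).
Sum = 4 = |G| = 4; so <chi_0, chi_0> = 1 (norm-1 confirms irreducibility).

Proof sketch: Compute term by term over conjugacy classes (|C| * chi_0(C) * conj(chi_0(C))):
  1*(1)*conj(1) + 1*(1)*conj(1) + 1*(1)*conj(1) + 1*(1)*conj(1)
  = (1) + (1) + (1) + (1)
  = 4.
(Exp terms are combined using exp(i*s)*conj(exp(i*t)) = exp(i*(s-t)), and sums of them are collapsed using the identity that for every m > 1 the m distinct m-th roots of unity sum to 0, e.g. 1 + exp(2*I*pi/3) + exp(-2*I*pi/3) = 0.)
Dividing by |G| = 4 gives 4/4 = 1, matching the row-orthogonality relation <chi_0, chi_0> = [chi_0 = chi_0].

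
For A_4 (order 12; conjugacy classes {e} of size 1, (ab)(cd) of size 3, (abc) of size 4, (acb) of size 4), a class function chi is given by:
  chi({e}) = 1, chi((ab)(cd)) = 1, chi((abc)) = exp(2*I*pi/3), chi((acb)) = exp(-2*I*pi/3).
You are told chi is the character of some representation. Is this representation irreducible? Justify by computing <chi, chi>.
Irreducible: <chi, chi> = 1.

Reasoning: <chi, chi> = (1/|G|) sum_C |C| * |chi(C)|^2 = (1/12)[1*|1|^2 + 3*|1|^2 + 4*|exp(2*I*pi/3)|^2 + 4*|exp(-2*I*pi/3)|^2]
  = (1/12)[(1) + (3) + (4) + (4)] = 12/12 = 1.
(Exp terms are combined using exp(i*s)*conj(exp(i*t)) = exp(i*(s-t)), and sums of them are collapsed using the identity that for every m > 1 the m distinct m-th roots of unity sum to 0, e.g. 1 + exp(2*I*pi/3) + exp(-2*I*pi/3) = 0.)
A character is irreducible iff <chi, chi> = 1, so this representation is irreducible.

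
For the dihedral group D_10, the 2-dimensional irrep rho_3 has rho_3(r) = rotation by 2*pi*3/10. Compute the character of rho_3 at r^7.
chi_{rho_3}(r^7) = 2*cos(2*pi*3*7/10) = 1/2 + sqrt(5)/2

Why: rho_3(r^7) is rotation by angle 2*pi*3*7/10, whose trace is 2*cos(2*pi*3*7/10) = 1/2 + sqrt(5)/2.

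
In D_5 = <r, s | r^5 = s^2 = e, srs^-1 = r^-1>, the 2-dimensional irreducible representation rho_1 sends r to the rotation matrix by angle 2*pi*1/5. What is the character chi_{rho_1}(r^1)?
chi_{rho_1}(r^1) = 2*cos(2*pi*1*1/5) = -1/2 + sqrt(5)/2

Justification: rho_1(r^1) is rotation by angle 2*pi*1*1/5, whose trace is 2*cos(2*pi*1*1/5) = -1/2 + sqrt(5)/2.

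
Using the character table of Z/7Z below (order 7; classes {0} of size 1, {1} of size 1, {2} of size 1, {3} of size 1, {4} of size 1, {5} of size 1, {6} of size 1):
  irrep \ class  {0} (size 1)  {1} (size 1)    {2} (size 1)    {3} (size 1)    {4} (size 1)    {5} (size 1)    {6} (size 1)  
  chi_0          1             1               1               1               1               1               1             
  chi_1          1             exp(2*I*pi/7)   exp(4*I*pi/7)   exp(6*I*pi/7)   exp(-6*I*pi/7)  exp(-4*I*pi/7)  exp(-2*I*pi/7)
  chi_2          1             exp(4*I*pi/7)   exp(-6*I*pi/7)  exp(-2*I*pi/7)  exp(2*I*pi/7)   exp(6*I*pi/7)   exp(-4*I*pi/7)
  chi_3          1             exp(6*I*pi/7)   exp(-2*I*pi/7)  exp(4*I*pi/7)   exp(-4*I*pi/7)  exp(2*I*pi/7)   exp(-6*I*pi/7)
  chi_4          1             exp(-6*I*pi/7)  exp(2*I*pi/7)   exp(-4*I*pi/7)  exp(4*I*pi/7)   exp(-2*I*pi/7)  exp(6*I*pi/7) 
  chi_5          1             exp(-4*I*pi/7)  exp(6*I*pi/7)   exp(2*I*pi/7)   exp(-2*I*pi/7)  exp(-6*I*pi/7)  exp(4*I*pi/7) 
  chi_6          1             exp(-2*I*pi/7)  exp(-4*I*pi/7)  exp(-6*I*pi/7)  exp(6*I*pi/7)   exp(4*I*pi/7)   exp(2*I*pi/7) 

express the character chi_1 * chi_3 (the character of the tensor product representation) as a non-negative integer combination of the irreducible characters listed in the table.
chi_1 tensor chi_3 = chi_4 (all other irreducibles have multiplicity 0).

Working: The character of a tensor product is the pointwise product (chi_1 * chi_3)(C) = chi_1(C) * chi_3(C):
  {0}: (1)*(1), {1}: (exp(2*I*pi/7))*(exp(6*I*pi/7)), {2}: (exp(4*I*pi/7))*(exp(-2*I*pi/7)), {3}: (exp(6*I*pi/7))*(exp(4*I*pi/7)), {4}: (exp(-6*I*pi/7))*(exp(-4*I*pi/7)), {5}: (exp(-4*I*pi/7))*(exp(2*I*pi/7)), {6}: (exp(-2*I*pi/7))*(exp(-6*I*pi/7))
so (chi_1 * chi_3) takes values
  {0} -> 1, {1} -> exp(-6*I*pi/7), {2} -> exp(2*I*pi/7), {3} -> exp(-4*I*pi/7), {4} -> exp(4*I*pi/7), {5} -> exp(-2*I*pi/7), {6} -> exp(6*I*pi/7).
Now take the inner product of this character with each irreducible chi from the table, <chi_1*chi_3, chi> = (1/7) sum_C |C| (chi_1*chi_3)(C) conj(chi(C)):
  <chi_1*chi_3, chi_0> = (1/7)[1*(1)*conj(1) + 1*(exp(-6*I*pi/7))*conj(1) + 1*(exp(2*I*pi/7))*conj(1) + 1*(exp(-4*I*pi/7))*conj(1) + 1*(exp(4*I*pi/7))*conj(1) + 1*(exp(-2*I*pi/7))*conj(1) + 1*(exp(6*I*pi/7))*conj(1)]
      = (1/7)[(1) + (exp(-6*I*pi/7)) + (exp(2*I*pi/7)) + (exp(-4*I*pi/7)) + (exp(4*I*pi/7)) + (exp(-2*I*pi/7)) + (exp(6*I*pi/7))] = 0/7 = 0
  <chi_1*chi_3, chi_1> = (1/7)[1*(1)*conj(1) + 1*(exp(-6*I*pi/7))*conj(exp(2*I*pi/7)) + 1*(exp(2*I*pi/7))*conj(exp(4*I*pi/7)) + 1*(exp(-4*I*pi/7))*conj(exp(6*I*pi/7)) + 1*(exp(4*I*pi/7))*conj(exp(-6*I*pi/7)) + 1*(exp(-2*I*pi/7))*conj(exp(-4*I*pi/7)) + 1*(exp(6*I*pi/7))*conj(exp(-2*I*pi/7))]
      = (1/7)[(1) + (exp(6*I*pi/7)) + (exp(-2*I*pi/7)) + (exp(4*I*pi/7)) + (exp(-4*I*pi/7)) + (exp(2*I*pi/7)) + (exp(-6*I*pi/7))] = 0/7 = 0
  <chi_1*chi_3, chi_2> = (1/7)[1*(1)*conj(1) + 1*(exp(-6*I*pi/7))*conj(exp(4*I*pi/7)) + 1*(exp(2*I*pi/7))*conj(exp(-6*I*pi/7)) + 1*(exp(-4*I*pi/7))*conj(exp(-2*I*pi/7)) + 1*(exp(4*I*pi/7))*conj(exp(2*I*pi/7)) + 1*(exp(-2*I*pi/7))*conj(exp(6*I*pi/7)) + 1*(exp(6*I*pi/7))*conj(exp(-4*I*pi/7))]
      = (1/7)[(1) + (exp(4*I*pi/7)) + (exp(-6*I*pi/7)) + (exp(-2*I*pi/7)) + (exp(2*I*pi/7)) + (exp(6*I*pi/7)) + (exp(-4*I*pi/7))] = 0/7 = 0
  <chi_1*chi_3, chi_3> = (1/7)[1*(1)*conj(1) + 1*(exp(-6*I*pi/7))*conj(exp(6*I*pi/7)) + 1*(exp(2*I*pi/7))*conj(exp(-2*I*pi/7)) + 1*(exp(-4*I*pi/7))*conj(exp(4*I*pi/7)) + 1*(exp(4*I*pi/7))*conj(exp(-4*I*pi/7)) + 1*(exp(-2*I*pi/7))*conj(exp(2*I*pi/7)) + 1*(exp(6*I*pi/7))*conj(exp(-6*I*pi/7))]
      = (1/7)[(1) + (exp(2*I*pi/7)) + (exp(4*I*pi/7)) + (exp(6*I*pi/7)) + (exp(-6*I*pi/7)) + (exp(-4*I*pi/7)) + (exp(-2*I*pi/7))] = 0/7 = 0
  <chi_1*chi_3, chi_4> = (1/7)[1*(1)*conj(1) + 1*(exp(-6*I*pi/7))*conj(exp(-6*I*pi/7)) + 1*(exp(2*I*pi/7))*conj(exp(2*I*pi/7)) + 1*(exp(-4*I*pi/7))*conj(exp(-4*I*pi/7)) + 1*(exp(4*I*pi/7))*conj(exp(4*I*pi/7)) + 1*(exp(-2*I*pi/7))*conj(exp(-2*I*pi/7)) + 1*(exp(6*I*pi/7))*conj(exp(6*I*pi/7))]
      = (1/7)[(1) + (1) + (1) + (1) + (1) + (1) + (1)] = 7/7 = 1
  <chi_1*chi_3, chi_5> = (1/7)[1*(1)*conj(1) + 1*(exp(-6*I*pi/7))*conj(exp(-4*I*pi/7)) + 1*(exp(2*I*pi/7))*conj(exp(6*I*pi/7)) + 1*(exp(-4*I*pi/7))*conj(exp(2*I*pi/7)) + 1*(exp(4*I*pi/7))*conj(exp(-2*I*pi/7)) + 1*(exp(-2*I*pi/7))*conj(exp(-6*I*pi/7)) + 1*(exp(6*I*pi/7))*conj(exp(4*I*pi/7))]
      = (1/7)[(1) + (exp(-2*I*pi/7)) + (exp(-4*I*pi/7)) + (exp(-6*I*pi/7)) + (exp(6*I*pi/7)) + (exp(4*I*pi/7)) + (exp(2*I*pi/7))] = 0/7 = 0
  <chi_1*chi_3, chi_6> = (1/7)[1*(1)*conj(1) + 1*(exp(-6*I*pi/7))*conj(exp(-2*I*pi/7)) + 1*(exp(2*I*pi/7))*conj(exp(-4*I*pi/7)) + 1*(exp(-4*I*pi/7))*conj(exp(-6*I*pi/7)) + 1*(exp(4*I*pi/7))*conj(exp(6*I*pi/7)) + 1*(exp(-2*I*pi/7))*conj(exp(4*I*pi/7)) + 1*(exp(6*I*pi/7))*conj(exp(2*I*pi/7))]
      = (1/7)[(1) + (exp(-4*I*pi/7)) + (exp(6*I*pi/7)) + (exp(2*I*pi/7)) + (exp(-2*I*pi/7)) + (exp(-6*I*pi/7)) + (exp(4*I*pi/7))] = 0/7 = 0
(Exp terms are combined using exp(i*s)*conj(exp(i*t)) = exp(i*(s-t)), and sums of them are collapsed using the identity that for every m > 1 the m distinct m-th roots of unity sum to 0, e.g. 1 + exp(2*I*pi/3) + exp(-2*I*pi/3) = 0.)
Hence the multiplicities are chi_4: 1. Dimension check: dim(chi_1)*dim(chi_3) = 1*1 = 1 and sum (mult * dim) = 1*1 = 1.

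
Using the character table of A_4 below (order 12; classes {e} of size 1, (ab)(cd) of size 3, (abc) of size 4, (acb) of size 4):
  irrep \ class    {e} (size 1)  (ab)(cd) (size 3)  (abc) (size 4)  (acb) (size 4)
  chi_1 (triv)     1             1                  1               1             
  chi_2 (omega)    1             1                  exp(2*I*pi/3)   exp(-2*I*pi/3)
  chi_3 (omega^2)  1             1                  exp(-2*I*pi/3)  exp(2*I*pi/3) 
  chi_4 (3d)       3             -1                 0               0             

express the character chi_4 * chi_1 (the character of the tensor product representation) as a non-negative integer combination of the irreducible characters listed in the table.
chi_4 tensor chi_1 = chi_4 (all other irreducibles have multiplicity 0).

Details: The character of a tensor product is the pointwise product (chi_4 * chi_1)(C) = chi_4(C) * chi_1(C):
  {e}: (3)*(1), (ab)(cd): (-1)*(1), (abc): (0)*(1), (acb): (0)*(1)
so (chi_4 * chi_1) takes values
  {e} -> 3, (ab)(cd) -> -1, (abc) -> 0, (acb) -> 0.
Now take the inner product of this character with each irreducible chi from the table, <chi_4*chi_1, chi> = (1/12) sum_C |C| (chi_4*chi_1)(C) conj(chi(C)):
  <chi_4*chi_1, chi_1> = (1/12)[1*(3)*conj(1) + 3*(-1)*conj(1) + 4*(0)*conj(1) + 4*(0)*conj(1)]
      = (1/12)[(3) + (-3) + (0) + (0)] = 0/12 = 0
  <chi_4*chi_1, chi_2> = (1/12)[1*(3)*conj(1) + 3*(-1)*conj(1) + 4*(0)*conj(exp(2*I*pi/3)) + 4*(0)*conj(exp(-2*I*pi/3))]
      = (1/12)[(3) + (-3) + (0) + (0)] = 0/12 = 0
  <chi_4*chi_1, chi_3> = (1/12)[1*(3)*conj(1) + 3*(-1)*conj(1) + 4*(0)*conj(exp(-2*I*pi/3)) + 4*(0)*conj(exp(2*I*pi/3))]
      = (1/12)[(3) + (-3) + (0) + (0)] = 0/12 = 0
  <chi_4*chi_1, chi_4> = (1/12)[1*(3)*conj(3) + 3*(-1)*conj(-1) + 4*(0)*conj(0) + 4*(0)*conj(0)]
      = (1/12)[(9) + (3) + (0) + (0)] = 12/12 = 1
(Exp terms are combined using exp(i*s)*conj(exp(i*t)) = exp(i*(s-t)), and sums of them are collapsed using the identity that for every m > 1 the m distinct m-th roots of unity sum to 0, e.g. 1 + exp(2*I*pi/3) + exp(-2*I*pi/3) = 0.)
Hence the multiplicities are chi_4: 1. Dimension check: dim(chi_4)*dim(chi_1) = 3*1 = 3 and sum (mult * dim) = 1*3 = 3.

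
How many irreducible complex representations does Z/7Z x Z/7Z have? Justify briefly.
49

Argument: The number of irreducible complex representations of a finite group equals its number of conjugacy classes. Z/7Z x Z/7Z is abelian of order 49, so every element is its own conjugacy class: 49 classes, so Z/7Z x Z/7Z (order 49) has exactly 49 irreducible complex representations.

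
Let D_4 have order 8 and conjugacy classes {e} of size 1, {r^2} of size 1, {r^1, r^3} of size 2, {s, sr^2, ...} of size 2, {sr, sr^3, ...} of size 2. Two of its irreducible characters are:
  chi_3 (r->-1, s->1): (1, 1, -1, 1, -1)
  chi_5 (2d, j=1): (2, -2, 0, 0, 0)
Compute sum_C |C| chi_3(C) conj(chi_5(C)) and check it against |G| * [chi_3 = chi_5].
Sum = 0; so <chi_3, chi_5> = 0 (distinct irreducibles are orthogonal).

Details: Compute term by term over conjugacy classes (|C| * chi_3(C) * conj(chi_5(C))):
  1*(1)*conj(2) + 1*(1)*conj(-2) + 2*(-1)*conj(0) + 2*(1)*conj(0) + 2*(-1)*conj(0)
  = (2) + (-2) + (0) + (0) + (0)
  = 0.
Dividing by |G| = 8 gives 0/8 = 0, matching the row-orthogonality relation <chi_3, chi_5> = [chi_3 = chi_5].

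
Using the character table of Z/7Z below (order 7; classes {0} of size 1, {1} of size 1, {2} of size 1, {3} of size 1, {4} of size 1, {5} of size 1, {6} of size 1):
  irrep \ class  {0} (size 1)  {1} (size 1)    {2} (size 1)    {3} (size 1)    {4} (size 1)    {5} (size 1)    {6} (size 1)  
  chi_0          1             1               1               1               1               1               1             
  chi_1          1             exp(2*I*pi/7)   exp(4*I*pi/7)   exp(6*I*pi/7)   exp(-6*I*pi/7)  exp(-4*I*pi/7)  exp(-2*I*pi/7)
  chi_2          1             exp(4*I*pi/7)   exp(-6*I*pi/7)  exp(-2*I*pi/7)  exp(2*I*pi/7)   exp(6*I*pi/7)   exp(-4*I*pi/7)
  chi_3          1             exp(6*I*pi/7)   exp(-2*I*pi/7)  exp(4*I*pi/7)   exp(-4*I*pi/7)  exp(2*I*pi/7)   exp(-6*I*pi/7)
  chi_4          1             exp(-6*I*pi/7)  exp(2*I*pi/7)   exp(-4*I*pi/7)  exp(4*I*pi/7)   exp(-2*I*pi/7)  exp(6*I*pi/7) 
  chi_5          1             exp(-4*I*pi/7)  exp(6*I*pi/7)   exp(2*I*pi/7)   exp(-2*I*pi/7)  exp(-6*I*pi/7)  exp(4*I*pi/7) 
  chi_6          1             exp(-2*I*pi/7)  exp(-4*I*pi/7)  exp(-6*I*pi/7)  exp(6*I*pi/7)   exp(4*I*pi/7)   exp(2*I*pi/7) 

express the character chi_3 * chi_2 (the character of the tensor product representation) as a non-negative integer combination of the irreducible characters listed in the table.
chi_3 tensor chi_2 = chi_5 (all other irreducibles have multiplicity 0).

Explanation: The character of a tensor product is the pointwise product (chi_3 * chi_2)(C) = chi_3(C) * chi_2(C):
  {0}: (1)*(1), {1}: (exp(6*I*pi/7))*(exp(4*I*pi/7)), {2}: (exp(-2*I*pi/7))*(exp(-6*I*pi/7)), {3}: (exp(4*I*pi/7))*(exp(-2*I*pi/7)), {4}: (exp(-4*I*pi/7))*(exp(2*I*pi/7)), {5}: (exp(2*I*pi/7))*(exp(6*I*pi/7)), {6}: (exp(-6*I*pi/7))*(exp(-4*I*pi/7))
so (chi_3 * chi_2) takes values
  {0} -> 1, {1} -> exp(-4*I*pi/7), {2} -> exp(6*I*pi/7), {3} -> exp(2*I*pi/7), {4} -> exp(-2*I*pi/7), {5} -> exp(-6*I*pi/7), {6} -> exp(4*I*pi/7).
Now take the inner product of this character with each irreducible chi from the table, <chi_3*chi_2, chi> = (1/7) sum_C |C| (chi_3*chi_2)(C) conj(chi(C)):
  <chi_3*chi_2, chi_0> = (1/7)[1*(1)*conj(1) + 1*(exp(-4*I*pi/7))*conj(1) + 1*(exp(6*I*pi/7))*conj(1) + 1*(exp(2*I*pi/7))*conj(1) + 1*(exp(-2*I*pi/7))*conj(1) + 1*(exp(-6*I*pi/7))*conj(1) + 1*(exp(4*I*pi/7))*conj(1)]
      = (1/7)[(1) + (exp(-4*I*pi/7)) + (exp(6*I*pi/7)) + (exp(2*I*pi/7)) + (exp(-2*I*pi/7)) + (exp(-6*I*pi/7)) + (exp(4*I*pi/7))] = 0/7 = 0
  <chi_3*chi_2, chi_1> = (1/7)[1*(1)*conj(1) + 1*(exp(-4*I*pi/7))*conj(exp(2*I*pi/7)) + 1*(exp(6*I*pi/7))*conj(exp(4*I*pi/7)) + 1*(exp(2*I*pi/7))*conj(exp(6*I*pi/7)) + 1*(exp(-2*I*pi/7))*conj(exp(-6*I*pi/7)) + 1*(exp(-6*I*pi/7))*conj(exp(-4*I*pi/7)) + 1*(exp(4*I*pi/7))*conj(exp(-2*I*pi/7))]
      = (1/7)[(1) + (exp(-6*I*pi/7)) + (exp(2*I*pi/7)) + (exp(-4*I*pi/7)) + (exp(4*I*pi/7)) + (exp(-2*I*pi/7)) + (exp(6*I*pi/7))] = 0/7 = 0
  <chi_3*chi_2, chi_2> = (1/7)[1*(1)*conj(1) + 1*(exp(-4*I*pi/7))*conj(exp(4*I*pi/7)) + 1*(exp(6*I*pi/7))*conj(exp(-6*I*pi/7)) + 1*(exp(2*I*pi/7))*conj(exp(-2*I*pi/7)) + 1*(exp(-2*I*pi/7))*conj(exp(2*I*pi/7)) + 1*(exp(-6*I*pi/7))*conj(exp(6*I*pi/7)) + 1*(exp(4*I*pi/7))*conj(exp(-4*I*pi/7))]
      = (1/7)[(1) + (exp(6*I*pi/7)) + (exp(-2*I*pi/7)) + (exp(4*I*pi/7)) + (exp(-4*I*pi/7)) + (exp(2*I*pi/7)) + (exp(-6*I*pi/7))] = 0/7 = 0
  <chi_3*chi_2, chi_3> = (1/7)[1*(1)*conj(1) + 1*(exp(-4*I*pi/7))*conj(exp(6*I*pi/7)) + 1*(exp(6*I*pi/7))*conj(exp(-2*I*pi/7)) + 1*(exp(2*I*pi/7))*conj(exp(4*I*pi/7)) + 1*(exp(-2*I*pi/7))*conj(exp(-4*I*pi/7)) + 1*(exp(-6*I*pi/7))*conj(exp(2*I*pi/7)) + 1*(exp(4*I*pi/7))*conj(exp(-6*I*pi/7))]
      = (1/7)[(1) + (exp(4*I*pi/7)) + (exp(-6*I*pi/7)) + (exp(-2*I*pi/7)) + (exp(2*I*pi/7)) + (exp(6*I*pi/7)) + (exp(-4*I*pi/7))] = 0/7 = 0
  <chi_3*chi_2, chi_4> = (1/7)[1*(1)*conj(1) + 1*(exp(-4*I*pi/7))*conj(exp(-6*I*pi/7)) + 1*(exp(6*I*pi/7))*conj(exp(2*I*pi/7)) + 1*(exp(2*I*pi/7))*conj(exp(-4*I*pi/7)) + 1*(exp(-2*I*pi/7))*conj(exp(4*I*pi/7)) + 1*(exp(-6*I*pi/7))*conj(exp(-2*I*pi/7)) + 1*(exp(4*I*pi/7))*conj(exp(6*I*pi/7))]
      = (1/7)[(1) + (exp(2*I*pi/7)) + (exp(4*I*pi/7)) + (exp(6*I*pi/7)) + (exp(-6*I*pi/7)) + (exp(-4*I*pi/7)) + (exp(-2*I*pi/7))] = 0/7 = 0
  <chi_3*chi_2, chi_5> = (1/7)[1*(1)*conj(1) + 1*(exp(-4*I*pi/7))*conj(exp(-4*I*pi/7)) + 1*(exp(6*I*pi/7))*conj(exp(6*I*pi/7)) + 1*(exp(2*I*pi/7))*conj(exp(2*I*pi/7)) + 1*(exp(-2*I*pi/7))*conj(exp(-2*I*pi/7)) + 1*(exp(-6*I*pi/7))*conj(exp(-6*I*pi/7)) + 1*(exp(4*I*pi/7))*conj(exp(4*I*pi/7))]
      = (1/7)[(1) + (1) + (1) + (1) + (1) + (1) + (1)] = 7/7 = 1
  <chi_3*chi_2, chi_6> = (1/7)[1*(1)*conj(1) + 1*(exp(-4*I*pi/7))*conj(exp(-2*I*pi/7)) + 1*(exp(6*I*pi/7))*conj(exp(-4*I*pi/7)) + 1*(exp(2*I*pi/7))*conj(exp(-6*I*pi/7)) + 1*(exp(-2*I*pi/7))*conj(exp(6*I*pi/7)) + 1*(exp(-6*I*pi/7))*conj(exp(4*I*pi/7)) + 1*(exp(4*I*pi/7))*conj(exp(2*I*pi/7))]
      = (1/7)[(1) + (exp(-2*I*pi/7)) + (exp(-4*I*pi/7)) + (exp(-6*I*pi/7)) + (exp(6*I*pi/7)) + (exp(4*I*pi/7)) + (exp(2*I*pi/7))] = 0/7 = 0
(Exp terms are combined using exp(i*s)*conj(exp(i*t)) = exp(i*(s-t)), and sums of them are collapsed using the identity that for every m > 1 the m distinct m-th roots of unity sum to 0, e.g. 1 + exp(2*I*pi/3) + exp(-2*I*pi/3) = 0.)
Hence the multiplicities are chi_5: 1. Dimension check: dim(chi_3)*dim(chi_2) = 1*1 = 1 and sum (mult * dim) = 1*1 = 1.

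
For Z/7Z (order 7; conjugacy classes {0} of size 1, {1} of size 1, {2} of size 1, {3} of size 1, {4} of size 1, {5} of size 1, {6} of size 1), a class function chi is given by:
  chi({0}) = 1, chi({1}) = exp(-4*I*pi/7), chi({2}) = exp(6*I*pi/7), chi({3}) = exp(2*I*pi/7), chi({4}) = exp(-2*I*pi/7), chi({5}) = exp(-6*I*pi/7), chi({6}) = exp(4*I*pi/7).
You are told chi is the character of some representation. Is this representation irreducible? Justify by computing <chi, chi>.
Irreducible: <chi, chi> = 1.

Why: <chi, chi> = (1/|G|) sum_C |C| * |chi(C)|^2 = (1/7)[1*|1|^2 + 1*|exp(-4*I*pi/7)|^2 + 1*|exp(6*I*pi/7)|^2 + 1*|exp(2*I*pi/7)|^2 + 1*|exp(-2*I*pi/7)|^2 + 1*|exp(-6*I*pi/7)|^2 + 1*|exp(4*I*pi/7)|^2]
  = (1/7)[(1) + (1) + (1) + (1) + (1) + (1) + (1)] = 7/7 = 1.
(Exp terms are combined using exp(i*s)*conj(exp(i*t)) = exp(i*(s-t)), and sums of them are collapsed using the identity that for every m > 1 the m distinct m-th roots of unity sum to 0, e.g. 1 + exp(2*I*pi/3) + exp(-2*I*pi/3) = 0.)
A character is irreducible iff <chi, chi> = 1, so this representation is irreducible.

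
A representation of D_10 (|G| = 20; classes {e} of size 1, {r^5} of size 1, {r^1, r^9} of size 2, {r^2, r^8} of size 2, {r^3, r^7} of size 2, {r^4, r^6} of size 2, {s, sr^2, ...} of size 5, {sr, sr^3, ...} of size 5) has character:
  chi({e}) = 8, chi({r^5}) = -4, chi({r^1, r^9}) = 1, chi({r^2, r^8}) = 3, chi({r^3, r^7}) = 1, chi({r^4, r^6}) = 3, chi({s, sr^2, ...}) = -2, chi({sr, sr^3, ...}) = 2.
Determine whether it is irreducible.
Not irreducible (reducible): <chi, chi> = 8 > 1.

Explanation: <chi, chi> = (1/|G|) sum_C |C| * |chi(C)|^2 = (1/20)[1*|8|^2 + 1*|-4|^2 + 2*|1|^2 + 2*|3|^2 + 2*|1|^2 + 2*|3|^2 + 5*|-2|^2 + 5*|2|^2]
  = (1/20)[(64) + (16) + (2) + (18) + (2) + (18) + (20) + (20)] = 160/20 = 8.
A character is irreducible iff <chi, chi> = 1, so this representation is reducible.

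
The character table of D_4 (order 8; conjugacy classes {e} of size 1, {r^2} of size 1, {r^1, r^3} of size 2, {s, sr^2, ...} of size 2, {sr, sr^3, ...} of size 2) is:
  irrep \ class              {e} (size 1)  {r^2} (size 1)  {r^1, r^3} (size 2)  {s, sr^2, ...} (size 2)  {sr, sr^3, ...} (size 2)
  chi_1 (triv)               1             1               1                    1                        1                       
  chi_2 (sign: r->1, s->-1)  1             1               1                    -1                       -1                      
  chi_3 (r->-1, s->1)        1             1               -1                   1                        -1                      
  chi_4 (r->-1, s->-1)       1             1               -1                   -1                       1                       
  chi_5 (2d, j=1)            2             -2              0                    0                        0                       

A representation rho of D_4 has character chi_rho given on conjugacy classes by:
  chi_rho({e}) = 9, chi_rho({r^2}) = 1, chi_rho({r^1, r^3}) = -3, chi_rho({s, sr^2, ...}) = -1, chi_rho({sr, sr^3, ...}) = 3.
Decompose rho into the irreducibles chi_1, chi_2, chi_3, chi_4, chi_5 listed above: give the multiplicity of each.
Multiplicities: chi_1: 1, chi_2: 0, chi_3: 1, chi_4: 3, chi_5: 2.

Working: Use <chi_rho, chi> = (1/|G|) sum_C |C| * chi_rho(C) * conj(chi(C)) with |G| = 8 for each irreducible chi in the table:
  <chi_rho, chi_1> = (1/8)[1*(9)*conj(1) + 1*(1)*conj(1) + 2*(-3)*conj(1) + 2*(-1)*conj(1) + 2*(3)*conj(1)]
      = (1/8)[(9) + (1) + (-6) + (-2) + (6)] = 8/8 = 1
  <chi_rho, chi_2> = (1/8)[1*(9)*conj(1) + 1*(1)*conj(1) + 2*(-3)*conj(1) + 2*(-1)*conj(-1) + 2*(3)*conj(-1)]
      = (1/8)[(9) + (1) + (-6) + (2) + (-6)] = 0/8 = 0
  <chi_rho, chi_3> = (1/8)[1*(9)*conj(1) + 1*(1)*conj(1) + 2*(-3)*conj(-1) + 2*(-1)*conj(1) + 2*(3)*conj(-1)]
      = (1/8)[(9) + (1) + (6) + (-2) + (-6)] = 8/8 = 1
  <chi_rho, chi_4> = (1/8)[1*(9)*conj(1) + 1*(1)*conj(1) + 2*(-3)*conj(-1) + 2*(-1)*conj(-1) + 2*(3)*conj(1)]
      = (1/8)[(9) + (1) + (6) + (2) + (6)] = 24/8 = 3
  <chi_rho, chi_5> = (1/8)[1*(9)*conj(2) + 1*(1)*conj(-2) + 2*(-3)*conj(0) + 2*(-1)*conj(0) + 2*(3)*conj(0)]
      = (1/8)[(18) + (-2) + (0) + (0) + (0)] = 16/8 = 2
Dimension check: dim(rho) = sum (mult * dim) = 1*1 + 0*1 + 1*1 + 3*1 + 2*2 = 9 = chi_rho(e) = 9.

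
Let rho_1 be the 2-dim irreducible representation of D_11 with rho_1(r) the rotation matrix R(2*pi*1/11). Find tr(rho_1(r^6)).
chi_{rho_1}(r^6) = 2*cos(2*pi*1*6/11) = -2*cos(pi/11)

Justification: rho_1(r^6) is rotation by angle 2*pi*1*6/11, whose trace is 2*cos(2*pi*1*6/11) = -2*cos(pi/11).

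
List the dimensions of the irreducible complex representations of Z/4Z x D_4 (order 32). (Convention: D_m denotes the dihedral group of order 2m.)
Dimensions: 1, 1, 1, 1, 1, 1, 1, 1, 1, 1, 1, 1, 1, 1, 1, 1, 2, 2, 2, 2

Explanation: There are 20 irreducibles (= number of conjugacy classes). Their dimensions d_i satisfy sum d_i^2 = |G| = 32: 1 + 1 + 1 + 1 + 1 + 1 + 1 + 1 + 1 + 1 + 1 + 1 + 1 + 1 + 1 + 1 + 4 + 4 + 4 + 4 = 32. (For the product with Z/4Z: each of the 4 1-dim characters of Z/4Z tensors with each irrep of D_4, giving 4 copies of each D_4-dimension.)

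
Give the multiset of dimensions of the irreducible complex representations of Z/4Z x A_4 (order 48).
Dimensions: 1, 1, 1, 1, 1, 1, 1, 1, 1, 1, 1, 1, 3, 3, 3, 3

Explanation: There are 16 irreducibles (= number of conjugacy classes). Their dimensions d_i satisfy sum d_i^2 = |G| = 48: 1 + 1 + 1 + 1 + 1 + 1 + 1 + 1 + 1 + 1 + 1 + 1 + 9 + 9 + 9 + 9 = 48. (For the product with Z/4Z: each of the 4 1-dim characters of Z/4Z tensors with each irrep of A_4, giving 4 copies of each A_4-dimension.)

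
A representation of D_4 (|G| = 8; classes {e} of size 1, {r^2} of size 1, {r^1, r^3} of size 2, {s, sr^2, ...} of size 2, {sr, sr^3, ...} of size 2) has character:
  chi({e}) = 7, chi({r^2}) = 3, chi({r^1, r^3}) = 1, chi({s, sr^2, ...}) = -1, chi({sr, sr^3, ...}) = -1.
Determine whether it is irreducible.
Not irreducible (reducible): <chi, chi> = 8 > 1.

Proof sketch: <chi, chi> = (1/|G|) sum_C |C| * |chi(C)|^2 = (1/8)[1*|7|^2 + 1*|3|^2 + 2*|1|^2 + 2*|-1|^2 + 2*|-1|^2]
  = (1/8)[(49) + (9) + (2) + (2) + (2)] = 64/8 = 8.
A character is irreducible iff <chi, chi> = 1, so this representation is reducible.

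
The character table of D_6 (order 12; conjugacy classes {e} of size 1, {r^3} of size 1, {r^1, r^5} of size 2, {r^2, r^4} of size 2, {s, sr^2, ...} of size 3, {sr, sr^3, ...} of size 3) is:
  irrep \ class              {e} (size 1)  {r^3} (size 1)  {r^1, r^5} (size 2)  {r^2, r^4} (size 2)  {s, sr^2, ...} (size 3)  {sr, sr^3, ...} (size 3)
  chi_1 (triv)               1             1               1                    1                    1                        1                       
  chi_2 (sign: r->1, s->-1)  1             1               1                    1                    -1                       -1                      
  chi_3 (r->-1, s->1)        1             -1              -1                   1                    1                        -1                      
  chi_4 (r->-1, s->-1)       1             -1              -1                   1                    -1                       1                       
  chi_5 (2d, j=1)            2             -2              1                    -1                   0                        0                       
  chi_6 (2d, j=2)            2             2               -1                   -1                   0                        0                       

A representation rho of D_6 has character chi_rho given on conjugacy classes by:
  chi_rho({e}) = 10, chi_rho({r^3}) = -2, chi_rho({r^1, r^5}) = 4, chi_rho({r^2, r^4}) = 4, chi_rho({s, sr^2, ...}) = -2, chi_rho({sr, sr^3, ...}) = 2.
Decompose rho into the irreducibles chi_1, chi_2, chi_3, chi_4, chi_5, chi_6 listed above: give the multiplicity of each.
Multiplicities: chi_1: 2, chi_2: 2, chi_3: 0, chi_4: 2, chi_5: 2, chi_6: 0.

Solution. Use <chi_rho, chi> = (1/|G|) sum_C |C| * chi_rho(C) * conj(chi(C)) with |G| = 12 for each irreducible chi in the table:
  <chi_rho, chi_1> = (1/12)[1*(10)*conj(1) + 1*(-2)*conj(1) + 2*(4)*conj(1) + 2*(4)*conj(1) + 3*(-2)*conj(1) + 3*(2)*conj(1)]
      = (1/12)[(10) + (-2) + (8) + (8) + (-6) + (6)] = 24/12 = 2
  <chi_rho, chi_2> = (1/12)[1*(10)*conj(1) + 1*(-2)*conj(1) + 2*(4)*conj(1) + 2*(4)*conj(1) + 3*(-2)*conj(-1) + 3*(2)*conj(-1)]
      = (1/12)[(10) + (-2) + (8) + (8) + (6) + (-6)] = 24/12 = 2
  <chi_rho, chi_3> = (1/12)[1*(10)*conj(1) + 1*(-2)*conj(-1) + 2*(4)*conj(-1) + 2*(4)*conj(1) + 3*(-2)*conj(1) + 3*(2)*conj(-1)]
      = (1/12)[(10) + (2) + (-8) + (8) + (-6) + (-6)] = 0/12 = 0
  <chi_rho, chi_4> = (1/12)[1*(10)*conj(1) + 1*(-2)*conj(-1) + 2*(4)*conj(-1) + 2*(4)*conj(1) + 3*(-2)*conj(-1) + 3*(2)*conj(1)]
      = (1/12)[(10) + (2) + (-8) + (8) + (6) + (6)] = 24/12 = 2
  <chi_rho, chi_5> = (1/12)[1*(10)*conj(2) + 1*(-2)*conj(-2) + 2*(4)*conj(1) + 2*(4)*conj(-1) + 3*(-2)*conj(0) + 3*(2)*conj(0)]
      = (1/12)[(20) + (4) + (8) + (-8) + (0) + (0)] = 24/12 = 2
  <chi_rho, chi_6> = (1/12)[1*(10)*conj(2) + 1*(-2)*conj(2) + 2*(4)*conj(-1) + 2*(4)*conj(-1) + 3*(-2)*conj(0) + 3*(2)*conj(0)]
      = (1/12)[(20) + (-4) + (-8) + (-8) + (0) + (0)] = 0/12 = 0
Dimension check: dim(rho) = sum (mult * dim) = 2*1 + 2*1 + 0*1 + 2*1 + 2*2 + 0*2 = 10 = chi_rho(e) = 10.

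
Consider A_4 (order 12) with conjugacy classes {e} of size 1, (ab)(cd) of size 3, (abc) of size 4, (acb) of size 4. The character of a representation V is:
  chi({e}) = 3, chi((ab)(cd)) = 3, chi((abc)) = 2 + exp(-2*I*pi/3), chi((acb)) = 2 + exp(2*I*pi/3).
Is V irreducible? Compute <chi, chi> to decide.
Not irreducible (reducible): <chi, chi> = 5 > 1.

Working: <chi, chi> = (1/|G|) sum_C |C| * |chi(C)|^2 = (1/12)[1*|3|^2 + 3*|3|^2 + 4*|2 + exp(-2*I*pi/3)|^2 + 4*|2 + exp(2*I*pi/3)|^2]
  = (1/12)[(9) + (27) + (12) + (12)] = 60/12 = 5.
(Exp terms are combined using exp(i*s)*conj(exp(i*t)) = exp(i*(s-t)), and sums of them are collapsed using the identity that for every m > 1 the m distinct m-th roots of unity sum to 0, e.g. 1 + exp(2*I*pi/3) + exp(-2*I*pi/3) = 0.)
A character is irreducible iff <chi, chi> = 1, so this representation is reducible.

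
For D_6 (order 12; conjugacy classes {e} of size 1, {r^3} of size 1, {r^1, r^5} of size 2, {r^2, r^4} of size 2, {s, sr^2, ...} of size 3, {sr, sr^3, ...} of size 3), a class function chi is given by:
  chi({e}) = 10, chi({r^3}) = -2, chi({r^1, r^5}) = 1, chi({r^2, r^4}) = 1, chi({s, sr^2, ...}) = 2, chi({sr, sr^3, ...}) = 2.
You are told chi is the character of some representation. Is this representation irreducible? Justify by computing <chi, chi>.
Not irreducible (reducible): <chi, chi> = 11 > 1.

Proof sketch: <chi, chi> = (1/|G|) sum_C |C| * |chi(C)|^2 = (1/12)[1*|10|^2 + 1*|-2|^2 + 2*|1|^2 + 2*|1|^2 + 3*|2|^2 + 3*|2|^2]
  = (1/12)[(100) + (4) + (2) + (2) + (12) + (12)] = 132/12 = 11.
A character is irreducible iff <chi, chi> = 1, so this representation is reducible.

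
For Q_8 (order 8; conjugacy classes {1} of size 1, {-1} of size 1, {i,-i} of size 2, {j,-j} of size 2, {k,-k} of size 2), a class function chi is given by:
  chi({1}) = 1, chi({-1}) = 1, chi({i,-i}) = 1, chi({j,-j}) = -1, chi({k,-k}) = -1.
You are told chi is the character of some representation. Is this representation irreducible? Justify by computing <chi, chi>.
Irreducible: <chi, chi> = 1.

Details: <chi, chi> = (1/|G|) sum_C |C| * |chi(C)|^2 = (1/8)[1*|1|^2 + 1*|1|^2 + 2*|1|^2 + 2*|-1|^2 + 2*|-1|^2]
  = (1/8)[(1) + (1) + (2) + (2) + (2)] = 8/8 = 1.
A character is irreducible iff <chi, chi> = 1, so this representation is irreducible.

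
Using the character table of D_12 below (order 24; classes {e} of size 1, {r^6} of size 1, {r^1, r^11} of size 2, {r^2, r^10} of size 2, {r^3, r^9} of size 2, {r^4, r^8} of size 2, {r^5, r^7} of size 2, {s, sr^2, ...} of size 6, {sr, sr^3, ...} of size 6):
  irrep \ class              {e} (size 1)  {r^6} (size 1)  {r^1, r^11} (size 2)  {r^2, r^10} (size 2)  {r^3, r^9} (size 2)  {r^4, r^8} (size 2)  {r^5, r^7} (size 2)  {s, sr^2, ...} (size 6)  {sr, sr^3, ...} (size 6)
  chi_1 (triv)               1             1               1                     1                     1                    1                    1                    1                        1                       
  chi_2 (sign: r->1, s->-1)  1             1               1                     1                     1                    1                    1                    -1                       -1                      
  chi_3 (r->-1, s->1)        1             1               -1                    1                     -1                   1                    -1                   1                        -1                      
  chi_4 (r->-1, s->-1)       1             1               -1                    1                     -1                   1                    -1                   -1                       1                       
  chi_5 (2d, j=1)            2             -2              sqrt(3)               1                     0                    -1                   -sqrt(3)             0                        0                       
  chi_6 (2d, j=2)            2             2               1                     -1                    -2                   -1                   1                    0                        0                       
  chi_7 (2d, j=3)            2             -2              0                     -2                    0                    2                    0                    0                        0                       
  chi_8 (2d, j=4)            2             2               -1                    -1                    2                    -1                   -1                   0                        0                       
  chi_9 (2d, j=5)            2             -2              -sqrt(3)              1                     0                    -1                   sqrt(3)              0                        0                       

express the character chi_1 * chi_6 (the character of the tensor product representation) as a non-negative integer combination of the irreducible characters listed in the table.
chi_1 tensor chi_6 = chi_6 (all other irreducibles have multiplicity 0).

Solution. The character of a tensor product is the pointwise product (chi_1 * chi_6)(C) = chi_1(C) * chi_6(C):
  {e}: (1)*(2), {r^6}: (1)*(2), {r^1, r^11}: (1)*(1), {r^2, r^10}: (1)*(-1), {r^3, r^9}: (1)*(-2), {r^4, r^8}: (1)*(-1), {r^5, r^7}: (1)*(1), {s, sr^2, ...}: (1)*(0), {sr, sr^3, ...}: (1)*(0)
so (chi_1 * chi_6) takes values
  {e} -> 2, {r^6} -> 2, {r^1, r^11} -> 1, {r^2, r^10} -> -1, {r^3, r^9} -> -2, {r^4, r^8} -> -1, {r^5, r^7} -> 1, {s, sr^2, ...} -> 0, {sr, sr^3, ...} -> 0.
Now take the inner product of this character with each irreducible chi from the table, <chi_1*chi_6, chi> = (1/24) sum_C |C| (chi_1*chi_6)(C) conj(chi(C)):
  <chi_1*chi_6, chi_1> = (1/24)[1*(2)*conj(1) + 1*(2)*conj(1) + 2*(1)*conj(1) + 2*(-1)*conj(1) + 2*(-2)*conj(1) + 2*(-1)*conj(1) + 2*(1)*conj(1) + 6*(0)*conj(1) + 6*(0)*conj(1)]
      = (1/24)[(2) + (2) + (2) + (-2) + (-4) + (-2) + (2) + (0) + (0)] = 0/24 = 0
  <chi_1*chi_6, chi_2> = (1/24)[1*(2)*conj(1) + 1*(2)*conj(1) + 2*(1)*conj(1) + 2*(-1)*conj(1) + 2*(-2)*conj(1) + 2*(-1)*conj(1) + 2*(1)*conj(1) + 6*(0)*conj(-1) + 6*(0)*conj(-1)]
      = (1/24)[(2) + (2) + (2) + (-2) + (-4) + (-2) + (2) + (0) + (0)] = 0/24 = 0
  <chi_1*chi_6, chi_3> = (1/24)[1*(2)*conj(1) + 1*(2)*conj(1) + 2*(1)*conj(-1) + 2*(-1)*conj(1) + 2*(-2)*conj(-1) + 2*(-1)*conj(1) + 2*(1)*conj(-1) + 6*(0)*conj(1) + 6*(0)*conj(-1)]
      = (1/24)[(2) + (2) + (-2) + (-2) + (4) + (-2) + (-2) + (0) + (0)] = 0/24 = 0
  <chi_1*chi_6, chi_4> = (1/24)[1*(2)*conj(1) + 1*(2)*conj(1) + 2*(1)*conj(-1) + 2*(-1)*conj(1) + 2*(-2)*conj(-1) + 2*(-1)*conj(1) + 2*(1)*conj(-1) + 6*(0)*conj(-1) + 6*(0)*conj(1)]
      = (1/24)[(2) + (2) + (-2) + (-2) + (4) + (-2) + (-2) + (0) + (0)] = 0/24 = 0
  <chi_1*chi_6, chi_5> = (1/24)[1*(2)*conj(2) + 1*(2)*conj(-2) + 2*(1)*conj(sqrt(3)) + 2*(-1)*conj(1) + 2*(-2)*conj(0) + 2*(-1)*conj(-1) + 2*(1)*conj(-sqrt(3)) + 6*(0)*conj(0) + 6*(0)*conj(0)]
      = (1/24)[(4) + (-4) + (2*sqrt(3)) + (-2) + (0) + (2) + (-2*sqrt(3)) + (0) + (0)] = 0/24 = 0
  <chi_1*chi_6, chi_6> = (1/24)[1*(2)*conj(2) + 1*(2)*conj(2) + 2*(1)*conj(1) + 2*(-1)*conj(-1) + 2*(-2)*conj(-2) + 2*(-1)*conj(-1) + 2*(1)*conj(1) + 6*(0)*conj(0) + 6*(0)*conj(0)]
      = (1/24)[(4) + (4) + (2) + (2) + (8) + (2) + (2) + (0) + (0)] = 24/24 = 1
  <chi_1*chi_6, chi_7> = (1/24)[1*(2)*conj(2) + 1*(2)*conj(-2) + 2*(1)*conj(0) + 2*(-1)*conj(-2) + 2*(-2)*conj(0) + 2*(-1)*conj(2) + 2*(1)*conj(0) + 6*(0)*conj(0) + 6*(0)*conj(0)]
      = (1/24)[(4) + (-4) + (0) + (4) + (0) + (-4) + (0) + (0) + (0)] = 0/24 = 0
  <chi_1*chi_6, chi_8> = (1/24)[1*(2)*conj(2) + 1*(2)*conj(2) + 2*(1)*conj(-1) + 2*(-1)*conj(-1) + 2*(-2)*conj(2) + 2*(-1)*conj(-1) + 2*(1)*conj(-1) + 6*(0)*conj(0) + 6*(0)*conj(0)]
      = (1/24)[(4) + (4) + (-2) + (2) + (-8) + (2) + (-2) + (0) + (0)] = 0/24 = 0
  <chi_1*chi_6, chi_9> = (1/24)[1*(2)*conj(2) + 1*(2)*conj(-2) + 2*(1)*conj(-sqrt(3)) + 2*(-1)*conj(1) + 2*(-2)*conj(0) + 2*(-1)*conj(-1) + 2*(1)*conj(sqrt(3)) + 6*(0)*conj(0) + 6*(0)*conj(0)]
      = (1/24)[(4) + (-4) + (-2*sqrt(3)) + (-2) + (0) + (2) + (2*sqrt(3)) + (0) + (0)] = 0/24 = 0
Hence the multiplicities are chi_6: 1. Dimension check: dim(chi_1)*dim(chi_6) = 1*2 = 2 and sum (mult * dim) = 1*2 = 2.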